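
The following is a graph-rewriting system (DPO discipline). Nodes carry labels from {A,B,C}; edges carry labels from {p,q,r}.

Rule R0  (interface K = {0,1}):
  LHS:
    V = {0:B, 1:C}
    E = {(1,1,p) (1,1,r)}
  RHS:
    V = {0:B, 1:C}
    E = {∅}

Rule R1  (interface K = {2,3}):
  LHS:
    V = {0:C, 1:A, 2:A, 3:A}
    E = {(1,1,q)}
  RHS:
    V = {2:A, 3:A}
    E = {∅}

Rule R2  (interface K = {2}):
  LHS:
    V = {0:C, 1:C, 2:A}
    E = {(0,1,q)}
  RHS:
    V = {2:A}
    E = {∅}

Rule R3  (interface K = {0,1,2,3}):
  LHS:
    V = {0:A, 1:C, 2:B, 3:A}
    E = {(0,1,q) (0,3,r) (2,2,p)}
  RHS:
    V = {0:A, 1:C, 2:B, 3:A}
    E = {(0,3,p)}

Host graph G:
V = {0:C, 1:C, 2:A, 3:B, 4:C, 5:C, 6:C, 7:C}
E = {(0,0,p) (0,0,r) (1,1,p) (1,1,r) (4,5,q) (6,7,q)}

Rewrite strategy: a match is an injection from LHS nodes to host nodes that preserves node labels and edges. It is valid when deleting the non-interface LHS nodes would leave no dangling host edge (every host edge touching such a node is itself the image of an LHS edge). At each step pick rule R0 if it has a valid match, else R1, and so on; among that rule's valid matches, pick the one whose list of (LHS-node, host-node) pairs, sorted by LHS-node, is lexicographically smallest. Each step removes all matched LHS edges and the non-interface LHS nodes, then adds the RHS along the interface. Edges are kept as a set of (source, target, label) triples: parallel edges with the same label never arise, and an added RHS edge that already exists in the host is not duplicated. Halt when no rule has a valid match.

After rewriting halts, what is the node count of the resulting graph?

start.  V:8 E:6  edges: 0-p->0 0-r->0 1-p->1 1-r->1 4-q->5 6-q->7
1. fire R0 via {0↦3, 1↦0}  →  V:8 E:4  edges: 1-p->1 1-r->1 4-q->5 6-q->7
2. fire R0 via {0↦3, 1↦1}  →  V:8 E:2  edges: 4-q->5 6-q->7
3. fire R2 via {0↦4, 1↦5, 2↦2}  →  V:6 E:1  edges: 6-q->7
4. fire R2 via {0↦6, 1↦7, 2↦2}  →  V:4 E:0  edges: ∅
halt: no rule applies after step 4
NF nodes: {0:C, 1:C, 2:A, 3:B}

Answer: 4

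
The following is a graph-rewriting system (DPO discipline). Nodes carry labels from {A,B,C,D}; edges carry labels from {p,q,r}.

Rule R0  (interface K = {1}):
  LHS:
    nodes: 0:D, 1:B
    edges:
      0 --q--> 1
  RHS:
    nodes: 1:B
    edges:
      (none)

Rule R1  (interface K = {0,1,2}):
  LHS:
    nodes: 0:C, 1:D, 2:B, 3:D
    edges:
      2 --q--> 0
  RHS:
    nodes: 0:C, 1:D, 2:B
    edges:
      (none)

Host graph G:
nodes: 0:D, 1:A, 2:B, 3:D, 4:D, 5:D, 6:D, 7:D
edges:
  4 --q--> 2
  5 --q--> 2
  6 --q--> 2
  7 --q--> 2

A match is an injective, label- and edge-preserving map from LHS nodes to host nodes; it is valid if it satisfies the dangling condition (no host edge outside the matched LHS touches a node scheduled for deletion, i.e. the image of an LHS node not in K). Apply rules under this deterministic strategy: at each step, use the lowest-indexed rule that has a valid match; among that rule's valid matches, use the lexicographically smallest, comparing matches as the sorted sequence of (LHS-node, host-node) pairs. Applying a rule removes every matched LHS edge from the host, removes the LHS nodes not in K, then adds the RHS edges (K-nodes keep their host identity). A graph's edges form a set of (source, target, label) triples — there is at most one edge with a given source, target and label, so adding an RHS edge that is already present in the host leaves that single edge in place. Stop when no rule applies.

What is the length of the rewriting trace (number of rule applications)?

Answer: 4

Steps:
start.  V:8 E:4  edges: 4-q->2 5-q->2 6-q->2 7-q->2
1. fire R0 via {0↦4, 1↦2}  →  V:7 E:3  edges: 5-q->2 6-q->2 7-q->2
2. fire R0 via {0↦5, 1↦2}  →  V:6 E:2  edges: 6-q->2 7-q->2
3. fire R0 via {0↦6, 1↦2}  →  V:5 E:1  edges: 7-q->2
4. fire R0 via {0↦7, 1↦2}  →  V:4 E:0  edges: ∅
halt: no rule applies after step 4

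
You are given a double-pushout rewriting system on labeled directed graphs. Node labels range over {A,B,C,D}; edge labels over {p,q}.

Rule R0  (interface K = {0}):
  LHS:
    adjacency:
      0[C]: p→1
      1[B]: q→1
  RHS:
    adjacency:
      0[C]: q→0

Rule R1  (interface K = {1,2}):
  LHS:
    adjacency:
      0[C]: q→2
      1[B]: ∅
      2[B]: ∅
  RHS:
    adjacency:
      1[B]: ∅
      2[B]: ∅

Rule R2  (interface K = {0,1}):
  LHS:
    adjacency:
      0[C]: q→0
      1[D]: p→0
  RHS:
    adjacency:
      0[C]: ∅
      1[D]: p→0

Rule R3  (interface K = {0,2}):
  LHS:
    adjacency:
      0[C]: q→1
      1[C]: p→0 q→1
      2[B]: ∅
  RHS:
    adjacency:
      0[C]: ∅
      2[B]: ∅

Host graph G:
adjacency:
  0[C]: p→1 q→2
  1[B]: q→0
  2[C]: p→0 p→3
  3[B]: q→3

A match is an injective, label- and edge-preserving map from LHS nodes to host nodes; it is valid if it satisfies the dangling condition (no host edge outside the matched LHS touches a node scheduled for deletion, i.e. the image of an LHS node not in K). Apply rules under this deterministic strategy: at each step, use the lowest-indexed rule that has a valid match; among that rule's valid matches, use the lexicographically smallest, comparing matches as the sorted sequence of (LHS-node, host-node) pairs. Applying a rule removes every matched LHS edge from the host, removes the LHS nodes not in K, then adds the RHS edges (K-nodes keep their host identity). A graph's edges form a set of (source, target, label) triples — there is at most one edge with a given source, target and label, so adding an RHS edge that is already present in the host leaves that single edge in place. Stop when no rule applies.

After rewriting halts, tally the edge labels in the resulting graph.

initial: |V|=4 |E|=6  E = 0-p->1 0-q->2 1-q->0 2-p->0 2-p->3 3-q->3
step 1: apply R0 at {0↦2, 1↦3}  → |V|=3 |E|=5  E = 0-p->1 0-q->2 1-q->0 2-p->0 2-q->2
step 2: apply R3 at {0↦0, 1↦2, 2↦1}  → |V|=2 |E|=2  E = 0-p->1 1-q->0
halt: no rule applies after step 2
NF edges: [(0, 1, 'p'), (1, 0, 'q')]

Answer: p:1 q:1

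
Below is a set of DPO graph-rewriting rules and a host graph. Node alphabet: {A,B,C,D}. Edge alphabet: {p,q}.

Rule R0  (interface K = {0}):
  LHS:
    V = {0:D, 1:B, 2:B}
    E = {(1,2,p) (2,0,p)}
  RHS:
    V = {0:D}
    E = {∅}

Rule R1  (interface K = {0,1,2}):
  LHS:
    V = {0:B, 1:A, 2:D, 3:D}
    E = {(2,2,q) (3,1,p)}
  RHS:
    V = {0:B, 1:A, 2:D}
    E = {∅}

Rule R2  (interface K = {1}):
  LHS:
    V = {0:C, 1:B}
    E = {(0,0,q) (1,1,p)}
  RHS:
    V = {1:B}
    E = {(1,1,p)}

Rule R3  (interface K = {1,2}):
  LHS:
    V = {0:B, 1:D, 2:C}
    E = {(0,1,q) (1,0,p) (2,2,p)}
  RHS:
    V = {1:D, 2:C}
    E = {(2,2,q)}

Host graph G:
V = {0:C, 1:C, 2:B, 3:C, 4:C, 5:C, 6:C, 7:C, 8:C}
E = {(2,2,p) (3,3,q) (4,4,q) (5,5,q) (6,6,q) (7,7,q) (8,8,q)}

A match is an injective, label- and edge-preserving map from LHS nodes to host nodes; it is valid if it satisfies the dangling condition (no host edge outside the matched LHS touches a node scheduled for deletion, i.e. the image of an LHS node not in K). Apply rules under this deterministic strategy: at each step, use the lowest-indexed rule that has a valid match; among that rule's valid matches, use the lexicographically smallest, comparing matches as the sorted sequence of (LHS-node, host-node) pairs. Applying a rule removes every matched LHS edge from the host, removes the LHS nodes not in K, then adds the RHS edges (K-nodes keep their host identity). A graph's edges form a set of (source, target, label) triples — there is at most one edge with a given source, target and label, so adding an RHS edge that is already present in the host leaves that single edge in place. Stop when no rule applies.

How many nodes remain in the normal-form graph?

initial: |V|=9 |E|=7  E = 2-p->2 3-q->3 4-q->4 5-q->5 6-q->6 7-q->7 8-q->8
step 1: apply R2 at {0↦3, 1↦2}  → |V|=8 |E|=6  E = 2-p->2 4-q->4 5-q->5 6-q->6 7-q->7 8-q->8
step 2: apply R2 at {0↦4, 1↦2}  → |V|=7 |E|=5  E = 2-p->2 5-q->5 6-q->6 7-q->7 8-q->8
step 3: apply R2 at {0↦5, 1↦2}  → |V|=6 |E|=4  E = 2-p->2 6-q->6 7-q->7 8-q->8
step 4: apply R2 at {0↦6, 1↦2}  → |V|=5 |E|=3  E = 2-p->2 7-q->7 8-q->8
step 5: apply R2 at {0↦7, 1↦2}  → |V|=4 |E|=2  E = 2-p->2 8-q->8
step 6: apply R2 at {0↦8, 1↦2}  → |V|=3 |E|=1  E = 2-p->2
final graph: no rule applies after step 6
NF nodes: {0:C, 1:C, 2:B}

Answer: 3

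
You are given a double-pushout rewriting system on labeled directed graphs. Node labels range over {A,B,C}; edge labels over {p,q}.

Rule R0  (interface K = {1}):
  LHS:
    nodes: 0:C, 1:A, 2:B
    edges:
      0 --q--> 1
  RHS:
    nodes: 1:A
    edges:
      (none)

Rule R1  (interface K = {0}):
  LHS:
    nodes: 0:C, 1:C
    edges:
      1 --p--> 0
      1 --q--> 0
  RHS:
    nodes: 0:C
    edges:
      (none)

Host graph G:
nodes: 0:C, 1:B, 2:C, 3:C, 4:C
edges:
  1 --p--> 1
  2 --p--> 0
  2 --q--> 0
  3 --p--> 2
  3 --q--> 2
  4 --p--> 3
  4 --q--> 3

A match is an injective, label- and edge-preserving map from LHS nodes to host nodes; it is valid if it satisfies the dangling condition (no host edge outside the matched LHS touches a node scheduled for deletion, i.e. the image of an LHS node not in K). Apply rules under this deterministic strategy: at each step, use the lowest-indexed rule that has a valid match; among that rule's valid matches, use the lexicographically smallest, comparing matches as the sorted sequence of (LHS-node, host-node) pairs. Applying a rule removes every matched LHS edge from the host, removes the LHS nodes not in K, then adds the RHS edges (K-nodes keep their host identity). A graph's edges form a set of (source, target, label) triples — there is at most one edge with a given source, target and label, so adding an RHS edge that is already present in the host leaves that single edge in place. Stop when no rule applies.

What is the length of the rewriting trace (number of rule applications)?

[0] host  ⇒  5 nodes, 7 edges  {1-p->1 2-p->0 2-q->0 3-p->2 3-q->2 4-p->3 4-q->3}
[1] R1 @ {0↦3, 1↦4}  ⇒  4 nodes, 5 edges  {1-p->1 2-p->0 2-q->0 3-p->2 3-q->2}
[2] R1 @ {0↦2, 1↦3}  ⇒  3 nodes, 3 edges  {1-p->1 2-p->0 2-q->0}
[3] R1 @ {0↦0, 1↦2}  ⇒  2 nodes, 1 edges  {1-p->1}
normal form: no rule applies after step 3

Answer: 3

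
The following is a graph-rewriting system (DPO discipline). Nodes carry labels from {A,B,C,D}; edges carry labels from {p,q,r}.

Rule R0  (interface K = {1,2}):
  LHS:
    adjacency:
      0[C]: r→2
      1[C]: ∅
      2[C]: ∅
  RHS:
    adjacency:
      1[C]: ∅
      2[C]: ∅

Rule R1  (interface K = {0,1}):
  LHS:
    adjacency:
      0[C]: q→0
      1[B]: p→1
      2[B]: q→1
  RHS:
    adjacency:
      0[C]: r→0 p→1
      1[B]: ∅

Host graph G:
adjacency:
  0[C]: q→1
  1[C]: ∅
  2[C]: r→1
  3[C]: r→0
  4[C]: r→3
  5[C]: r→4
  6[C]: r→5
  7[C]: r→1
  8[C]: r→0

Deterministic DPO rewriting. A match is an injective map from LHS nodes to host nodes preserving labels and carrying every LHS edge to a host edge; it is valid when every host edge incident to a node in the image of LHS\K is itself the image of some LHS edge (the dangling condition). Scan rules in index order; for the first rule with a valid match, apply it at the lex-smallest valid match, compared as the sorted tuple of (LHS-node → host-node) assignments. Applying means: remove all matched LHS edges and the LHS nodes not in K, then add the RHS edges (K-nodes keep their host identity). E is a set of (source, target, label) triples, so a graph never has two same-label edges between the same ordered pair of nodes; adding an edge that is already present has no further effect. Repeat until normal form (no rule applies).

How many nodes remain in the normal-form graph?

initial: |V|=9 |E|=8  E = 0-q->1 2-r->1 3-r->0 4-r->3 5-r->4 6-r->5 7-r->1 8-r->0
step 1: apply R0 at {0↦2, 1↦0, 2↦1}  → |V|=8 |E|=7  E = 0-q->1 3-r->0 4-r->3 5-r->4 6-r->5 7-r->1 8-r->0
step 2: apply R0 at {0↦6, 1↦0, 2↦5}  → |V|=7 |E|=6  E = 0-q->1 3-r->0 4-r->3 5-r->4 7-r->1 8-r->0
step 3: apply R0 at {0↦5, 1↦0, 2↦4}  → |V|=6 |E|=5  E = 0-q->1 3-r->0 4-r->3 7-r->1 8-r->0
step 4: apply R0 at {0↦4, 1↦0, 2↦3}  → |V|=5 |E|=4  E = 0-q->1 3-r->0 7-r->1 8-r->0
step 5: apply R0 at {0↦3, 1↦1, 2↦0}  → |V|=4 |E|=3  E = 0-q->1 7-r->1 8-r->0
step 6: apply R0 at {0↦7, 1↦0, 2↦1}  → |V|=3 |E|=2  E = 0-q->1 8-r->0
step 7: apply R0 at {0↦8, 1↦1, 2↦0}  → |V|=2 |E|=1  E = 0-q->1
halt: no rule applies after step 7
NF nodes: {0:C, 1:C}

Answer: 2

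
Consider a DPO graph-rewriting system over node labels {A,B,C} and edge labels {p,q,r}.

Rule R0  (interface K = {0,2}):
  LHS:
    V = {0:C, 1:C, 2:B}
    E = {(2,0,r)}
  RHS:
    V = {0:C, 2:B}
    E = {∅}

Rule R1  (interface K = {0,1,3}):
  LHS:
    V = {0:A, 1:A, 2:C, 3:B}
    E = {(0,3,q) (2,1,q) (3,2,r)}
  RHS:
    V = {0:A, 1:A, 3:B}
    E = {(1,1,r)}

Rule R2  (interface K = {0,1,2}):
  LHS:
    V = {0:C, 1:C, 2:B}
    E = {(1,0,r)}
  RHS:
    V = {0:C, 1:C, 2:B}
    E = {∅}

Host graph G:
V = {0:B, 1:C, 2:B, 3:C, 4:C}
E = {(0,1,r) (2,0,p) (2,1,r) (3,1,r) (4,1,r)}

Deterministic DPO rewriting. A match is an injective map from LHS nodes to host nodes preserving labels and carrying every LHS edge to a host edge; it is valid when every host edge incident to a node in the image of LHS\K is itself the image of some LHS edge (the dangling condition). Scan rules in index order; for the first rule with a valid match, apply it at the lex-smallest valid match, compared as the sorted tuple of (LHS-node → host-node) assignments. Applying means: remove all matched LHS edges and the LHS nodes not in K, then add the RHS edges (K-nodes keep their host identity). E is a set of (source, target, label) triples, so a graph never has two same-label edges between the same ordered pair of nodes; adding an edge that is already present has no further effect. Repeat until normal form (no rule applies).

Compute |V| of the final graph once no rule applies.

[0] host  ⇒  5 nodes, 5 edges  {0-r->1 2-p->0 2-r->1 3-r->1 4-r->1}
[1] R2 @ {0↦1, 1↦3, 2↦0}  ⇒  5 nodes, 4 edges  {0-r->1 2-p->0 2-r->1 4-r->1}
[2] R0 @ {0↦1, 1↦3, 2↦0}  ⇒  4 nodes, 3 edges  {2-p->0 2-r->1 4-r->1}
[3] R2 @ {0↦1, 1↦4, 2↦0}  ⇒  4 nodes, 2 edges  {2-p->0 2-r->1}
[4] R0 @ {0↦1, 1↦4, 2↦2}  ⇒  3 nodes, 1 edges  {2-p->0}
halt: no rule applies after step 4
NF nodes: {0:B, 1:C, 2:B}

Answer: 3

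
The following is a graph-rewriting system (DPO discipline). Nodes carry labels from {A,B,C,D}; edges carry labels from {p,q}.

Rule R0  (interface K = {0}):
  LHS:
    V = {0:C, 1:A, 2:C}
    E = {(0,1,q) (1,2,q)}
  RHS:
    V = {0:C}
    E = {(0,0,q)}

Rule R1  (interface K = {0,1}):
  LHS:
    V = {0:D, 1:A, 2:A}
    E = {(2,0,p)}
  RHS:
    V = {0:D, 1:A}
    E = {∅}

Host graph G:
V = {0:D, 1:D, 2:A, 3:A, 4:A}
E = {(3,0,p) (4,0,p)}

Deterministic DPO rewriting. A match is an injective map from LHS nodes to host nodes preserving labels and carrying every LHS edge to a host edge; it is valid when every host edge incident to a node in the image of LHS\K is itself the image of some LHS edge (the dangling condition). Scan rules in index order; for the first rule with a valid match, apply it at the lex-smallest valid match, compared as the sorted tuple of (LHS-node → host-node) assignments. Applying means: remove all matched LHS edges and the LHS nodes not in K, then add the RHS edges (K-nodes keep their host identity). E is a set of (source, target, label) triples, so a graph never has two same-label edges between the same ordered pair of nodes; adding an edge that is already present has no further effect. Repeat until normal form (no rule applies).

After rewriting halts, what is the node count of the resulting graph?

Answer: 3

Rewrite trace:
[0] host  ⇒  5 nodes, 2 edges  {3-p->0 4-p->0}
[1] R1 @ {0↦0, 1↦2, 2↦3}  ⇒  4 nodes, 1 edges  {4-p->0}
[2] R1 @ {0↦0, 1↦2, 2↦4}  ⇒  3 nodes, 0 edges  {∅}
final graph: no rule applies after step 2
NF nodes: {0:D, 1:D, 2:A}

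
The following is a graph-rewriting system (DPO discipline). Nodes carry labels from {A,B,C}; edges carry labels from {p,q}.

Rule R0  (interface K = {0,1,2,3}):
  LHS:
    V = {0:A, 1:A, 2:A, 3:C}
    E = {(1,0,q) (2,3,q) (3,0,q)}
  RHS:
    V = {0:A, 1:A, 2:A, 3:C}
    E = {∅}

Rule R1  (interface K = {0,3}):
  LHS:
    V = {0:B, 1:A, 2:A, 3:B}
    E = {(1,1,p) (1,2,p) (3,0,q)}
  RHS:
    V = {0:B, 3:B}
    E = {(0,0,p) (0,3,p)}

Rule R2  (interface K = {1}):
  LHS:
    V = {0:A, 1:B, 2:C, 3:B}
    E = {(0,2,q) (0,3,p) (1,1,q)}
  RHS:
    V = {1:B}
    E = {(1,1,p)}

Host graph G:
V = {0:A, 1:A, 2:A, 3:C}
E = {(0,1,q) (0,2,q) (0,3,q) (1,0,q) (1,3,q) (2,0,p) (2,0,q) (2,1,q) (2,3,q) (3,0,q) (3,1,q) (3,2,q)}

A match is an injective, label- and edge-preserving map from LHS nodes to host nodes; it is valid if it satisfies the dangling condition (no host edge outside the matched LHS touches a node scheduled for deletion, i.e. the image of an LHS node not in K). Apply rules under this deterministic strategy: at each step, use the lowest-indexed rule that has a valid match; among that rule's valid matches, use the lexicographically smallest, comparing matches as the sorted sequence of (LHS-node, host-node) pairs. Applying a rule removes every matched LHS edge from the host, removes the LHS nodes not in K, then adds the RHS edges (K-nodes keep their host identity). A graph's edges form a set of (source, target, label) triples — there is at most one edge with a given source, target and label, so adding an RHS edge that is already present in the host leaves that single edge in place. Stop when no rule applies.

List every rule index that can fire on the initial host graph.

R0: 5 valid matches — {0↦0, 1↦1, 2↦2, 3↦3}, {0↦0, 1↦2, 2↦1, 3↦3}, {0↦1, 1↦0, 2↦2, 3↦3} (+2 more)
R1: no valid match — LHS pattern not found
R2: no valid match — LHS pattern not found

Answer: [R0]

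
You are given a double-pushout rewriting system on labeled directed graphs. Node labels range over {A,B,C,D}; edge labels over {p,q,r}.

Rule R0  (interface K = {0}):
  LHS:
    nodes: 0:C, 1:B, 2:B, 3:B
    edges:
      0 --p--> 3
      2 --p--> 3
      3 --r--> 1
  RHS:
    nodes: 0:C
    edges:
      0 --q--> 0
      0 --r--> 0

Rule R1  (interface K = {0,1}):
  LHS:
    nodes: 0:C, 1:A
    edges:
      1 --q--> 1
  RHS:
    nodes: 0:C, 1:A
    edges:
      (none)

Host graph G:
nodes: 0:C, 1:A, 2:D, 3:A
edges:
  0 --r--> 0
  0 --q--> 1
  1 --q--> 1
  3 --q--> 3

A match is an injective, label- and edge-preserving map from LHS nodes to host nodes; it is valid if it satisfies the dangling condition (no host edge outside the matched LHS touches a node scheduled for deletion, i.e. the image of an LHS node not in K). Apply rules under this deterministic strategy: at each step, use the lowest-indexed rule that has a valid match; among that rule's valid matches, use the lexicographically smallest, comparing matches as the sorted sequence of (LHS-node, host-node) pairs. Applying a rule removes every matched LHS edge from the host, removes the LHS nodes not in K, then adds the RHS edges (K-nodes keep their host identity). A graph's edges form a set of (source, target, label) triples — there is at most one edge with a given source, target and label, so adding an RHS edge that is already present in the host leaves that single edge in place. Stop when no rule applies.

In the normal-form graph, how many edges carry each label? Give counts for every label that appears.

Answer: q:1 r:1

Derivation:
[0] host  ⇒  4 nodes, 4 edges  {0-r->0 0-q->1 1-q->1 3-q->3}
[1] R1 @ {0↦0, 1↦1}  ⇒  4 nodes, 3 edges  {0-r->0 0-q->1 3-q->3}
[2] R1 @ {0↦0, 1↦3}  ⇒  4 nodes, 2 edges  {0-r->0 0-q->1}
final graph: no rule applies after step 2
NF edges: [(0, 0, 'r'), (0, 1, 'q')]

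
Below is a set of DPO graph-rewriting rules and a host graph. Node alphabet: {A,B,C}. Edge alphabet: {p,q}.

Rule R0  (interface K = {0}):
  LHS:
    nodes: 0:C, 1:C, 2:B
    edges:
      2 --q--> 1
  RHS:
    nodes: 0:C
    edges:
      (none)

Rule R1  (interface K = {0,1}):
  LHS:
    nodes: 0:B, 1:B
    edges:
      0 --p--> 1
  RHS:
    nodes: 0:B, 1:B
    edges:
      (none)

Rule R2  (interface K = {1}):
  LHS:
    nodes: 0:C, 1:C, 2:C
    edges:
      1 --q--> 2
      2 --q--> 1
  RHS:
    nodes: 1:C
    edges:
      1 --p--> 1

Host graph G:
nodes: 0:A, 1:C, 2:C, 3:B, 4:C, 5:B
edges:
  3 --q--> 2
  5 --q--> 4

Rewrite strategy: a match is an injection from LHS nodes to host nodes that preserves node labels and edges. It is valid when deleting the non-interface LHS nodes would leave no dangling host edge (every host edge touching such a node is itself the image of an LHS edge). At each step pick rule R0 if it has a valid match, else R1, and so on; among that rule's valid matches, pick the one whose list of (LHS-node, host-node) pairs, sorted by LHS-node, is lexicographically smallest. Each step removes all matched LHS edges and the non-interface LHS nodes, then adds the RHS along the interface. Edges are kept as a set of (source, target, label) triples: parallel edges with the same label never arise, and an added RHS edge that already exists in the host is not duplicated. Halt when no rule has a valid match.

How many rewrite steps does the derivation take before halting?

Answer: 2

Rewrite trace:
initial: |V|=6 |E|=2  E = 3-q->2 5-q->4
step 1: apply R0 at {0↦1, 1↦2, 2↦3}  → |V|=4 |E|=1  E = 5-q->4
step 2: apply R0 at {0↦1, 1↦4, 2↦5}  → |V|=2 |E|=0  E = ∅
normal form: no rule applies after step 2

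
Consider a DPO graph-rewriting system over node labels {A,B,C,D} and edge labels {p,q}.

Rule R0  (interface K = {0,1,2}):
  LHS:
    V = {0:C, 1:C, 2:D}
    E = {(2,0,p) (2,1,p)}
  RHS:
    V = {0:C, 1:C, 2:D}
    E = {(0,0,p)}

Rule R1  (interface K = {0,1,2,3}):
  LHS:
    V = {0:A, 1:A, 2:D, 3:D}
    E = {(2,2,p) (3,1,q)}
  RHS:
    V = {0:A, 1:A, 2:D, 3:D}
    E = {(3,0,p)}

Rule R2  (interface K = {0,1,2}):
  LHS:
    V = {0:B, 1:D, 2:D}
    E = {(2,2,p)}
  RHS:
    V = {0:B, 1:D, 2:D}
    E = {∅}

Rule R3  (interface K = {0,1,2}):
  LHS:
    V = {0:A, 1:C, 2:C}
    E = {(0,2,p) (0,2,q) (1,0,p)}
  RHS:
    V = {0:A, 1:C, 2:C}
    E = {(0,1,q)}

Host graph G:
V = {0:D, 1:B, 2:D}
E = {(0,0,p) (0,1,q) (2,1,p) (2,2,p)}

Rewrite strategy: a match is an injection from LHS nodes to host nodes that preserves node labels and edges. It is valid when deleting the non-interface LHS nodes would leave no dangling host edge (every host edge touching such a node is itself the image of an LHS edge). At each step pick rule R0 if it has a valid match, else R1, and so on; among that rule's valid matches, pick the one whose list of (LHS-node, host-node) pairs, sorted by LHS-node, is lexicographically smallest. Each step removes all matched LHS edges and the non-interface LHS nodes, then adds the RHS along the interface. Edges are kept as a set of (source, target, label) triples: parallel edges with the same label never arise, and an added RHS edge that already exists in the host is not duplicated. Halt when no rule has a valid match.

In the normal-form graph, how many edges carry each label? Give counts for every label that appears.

Answer: p:1 q:1

Rewrite trace:
initial: |V|=3 |E|=4  E = 0-p->0 0-q->1 2-p->1 2-p->2
step 1: apply R2 at {0↦1, 1↦0, 2↦2}  → |V|=3 |E|=3  E = 0-p->0 0-q->1 2-p->1
step 2: apply R2 at {0↦1, 1↦2, 2↦0}  → |V|=3 |E|=2  E = 0-q->1 2-p->1
final graph: no rule applies after step 2
NF edges: [(0, 1, 'q'), (2, 1, 'p')]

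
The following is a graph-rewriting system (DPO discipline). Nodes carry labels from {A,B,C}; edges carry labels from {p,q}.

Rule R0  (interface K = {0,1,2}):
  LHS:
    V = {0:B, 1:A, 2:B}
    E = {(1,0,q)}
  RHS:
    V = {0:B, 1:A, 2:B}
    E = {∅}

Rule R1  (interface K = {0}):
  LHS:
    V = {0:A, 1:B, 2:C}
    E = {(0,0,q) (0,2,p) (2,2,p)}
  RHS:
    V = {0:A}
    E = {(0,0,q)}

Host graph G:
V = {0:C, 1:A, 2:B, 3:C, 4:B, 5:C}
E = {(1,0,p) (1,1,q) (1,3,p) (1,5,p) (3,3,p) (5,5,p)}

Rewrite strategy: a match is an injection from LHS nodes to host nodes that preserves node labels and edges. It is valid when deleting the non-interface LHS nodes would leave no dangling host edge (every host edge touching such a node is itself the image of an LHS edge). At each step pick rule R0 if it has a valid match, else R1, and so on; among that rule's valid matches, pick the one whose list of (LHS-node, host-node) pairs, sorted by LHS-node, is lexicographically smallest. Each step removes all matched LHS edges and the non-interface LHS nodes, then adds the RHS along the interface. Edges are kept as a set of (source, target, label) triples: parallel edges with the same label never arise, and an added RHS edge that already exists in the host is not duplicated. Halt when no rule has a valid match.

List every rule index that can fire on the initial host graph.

R0: no valid match — LHS pattern not found
R1: 4 valid matches — {0↦1, 1↦2, 2↦3}, {0↦1, 1↦2, 2↦5}, {0↦1, 1↦4, 2↦3} (+1 more)

Answer: [R1]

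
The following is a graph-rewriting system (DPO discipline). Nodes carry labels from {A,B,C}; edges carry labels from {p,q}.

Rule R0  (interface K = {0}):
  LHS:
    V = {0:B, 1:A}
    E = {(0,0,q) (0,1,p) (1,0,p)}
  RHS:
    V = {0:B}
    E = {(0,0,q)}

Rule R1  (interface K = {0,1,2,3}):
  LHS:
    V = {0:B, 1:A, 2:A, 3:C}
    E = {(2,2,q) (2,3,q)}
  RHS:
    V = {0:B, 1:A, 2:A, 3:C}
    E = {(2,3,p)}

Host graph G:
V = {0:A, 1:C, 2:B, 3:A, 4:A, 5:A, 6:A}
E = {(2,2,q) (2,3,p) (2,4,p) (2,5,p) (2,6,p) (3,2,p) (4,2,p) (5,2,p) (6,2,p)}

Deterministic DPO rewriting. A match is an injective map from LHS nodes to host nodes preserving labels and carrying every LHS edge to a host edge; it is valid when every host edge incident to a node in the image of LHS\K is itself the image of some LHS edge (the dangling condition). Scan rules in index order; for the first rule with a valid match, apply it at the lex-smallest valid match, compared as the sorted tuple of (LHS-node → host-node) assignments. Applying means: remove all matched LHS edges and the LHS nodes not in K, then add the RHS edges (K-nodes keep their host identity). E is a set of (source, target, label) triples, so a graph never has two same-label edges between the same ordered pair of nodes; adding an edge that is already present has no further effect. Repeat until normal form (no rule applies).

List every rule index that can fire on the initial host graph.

R0: 4 valid matches — {0↦2, 1↦3}, {0↦2, 1↦4}, {0↦2, 1↦5} (+1 more)
R1: no valid match — LHS pattern not found

Answer: [R0]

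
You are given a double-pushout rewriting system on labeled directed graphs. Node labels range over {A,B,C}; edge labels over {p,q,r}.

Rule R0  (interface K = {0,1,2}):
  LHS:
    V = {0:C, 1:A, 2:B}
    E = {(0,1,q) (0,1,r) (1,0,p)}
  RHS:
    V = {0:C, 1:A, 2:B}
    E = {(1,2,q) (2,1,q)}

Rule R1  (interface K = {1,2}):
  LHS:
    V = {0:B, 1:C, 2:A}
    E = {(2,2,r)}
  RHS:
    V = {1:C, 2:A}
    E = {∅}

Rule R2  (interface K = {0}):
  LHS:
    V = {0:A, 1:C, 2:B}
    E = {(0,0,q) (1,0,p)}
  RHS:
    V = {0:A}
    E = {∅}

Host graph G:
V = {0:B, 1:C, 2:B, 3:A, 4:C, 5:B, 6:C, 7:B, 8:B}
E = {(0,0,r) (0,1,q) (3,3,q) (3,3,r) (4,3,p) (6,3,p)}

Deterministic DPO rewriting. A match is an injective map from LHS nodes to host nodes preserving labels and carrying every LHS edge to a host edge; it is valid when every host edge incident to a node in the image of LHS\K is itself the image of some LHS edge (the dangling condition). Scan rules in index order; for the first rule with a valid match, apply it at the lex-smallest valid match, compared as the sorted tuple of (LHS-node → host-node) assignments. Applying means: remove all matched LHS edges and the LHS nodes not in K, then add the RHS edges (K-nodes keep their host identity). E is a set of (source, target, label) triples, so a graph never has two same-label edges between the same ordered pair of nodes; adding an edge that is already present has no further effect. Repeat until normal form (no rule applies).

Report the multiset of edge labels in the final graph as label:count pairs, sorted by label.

start.  V:9 E:6  edges: 0-r->0 0-q->1 3-q->3 3-r->3 4-p->3 6-p->3
1. fire R1 via {0↦2, 1↦1, 2↦3}  →  V:8 E:5  edges: 0-r->0 0-q->1 3-q->3 4-p->3 6-p->3
2. fire R2 via {0↦3, 1↦4, 2↦5}  →  V:6 E:3  edges: 0-r->0 0-q->1 6-p->3
normal form: no rule applies after step 2
NF edges: [(0, 0, 'r'), (0, 1, 'q'), (6, 3, 'p')]

Answer: p:1 q:1 r:1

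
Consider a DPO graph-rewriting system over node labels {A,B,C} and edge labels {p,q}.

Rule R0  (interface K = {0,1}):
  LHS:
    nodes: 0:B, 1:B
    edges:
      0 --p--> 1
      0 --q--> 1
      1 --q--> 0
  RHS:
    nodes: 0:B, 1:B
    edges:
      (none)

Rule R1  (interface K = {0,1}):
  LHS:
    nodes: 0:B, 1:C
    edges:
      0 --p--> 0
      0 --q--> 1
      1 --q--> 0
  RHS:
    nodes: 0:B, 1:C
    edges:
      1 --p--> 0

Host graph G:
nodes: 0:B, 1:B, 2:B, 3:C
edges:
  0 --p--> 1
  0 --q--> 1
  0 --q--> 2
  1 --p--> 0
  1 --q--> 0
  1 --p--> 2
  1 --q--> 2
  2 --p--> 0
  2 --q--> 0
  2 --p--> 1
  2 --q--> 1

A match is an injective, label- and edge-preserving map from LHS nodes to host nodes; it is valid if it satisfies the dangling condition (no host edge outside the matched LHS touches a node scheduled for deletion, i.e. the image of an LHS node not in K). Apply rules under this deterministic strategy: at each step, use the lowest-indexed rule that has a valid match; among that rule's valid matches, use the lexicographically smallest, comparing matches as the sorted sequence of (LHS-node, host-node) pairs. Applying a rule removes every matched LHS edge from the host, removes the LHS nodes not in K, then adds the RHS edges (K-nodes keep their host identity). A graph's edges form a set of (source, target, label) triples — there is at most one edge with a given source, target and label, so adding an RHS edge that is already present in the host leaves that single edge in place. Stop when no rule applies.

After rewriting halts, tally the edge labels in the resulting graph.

Answer: p:2

Steps:
start.  V:4 E:11  edges: 0-p->1 0-q->1 0-q->2 1-p->0 1-q->0 1-p->2 1-q->2 2-p->0 2-q->0 2-p->1 2-q->1
1. fire R0 via {0↦0, 1↦1}  →  V:4 E:8  edges: 0-q->2 1-p->0 1-p->2 1-q->2 2-p->0 2-q->0 2-p->1 2-q->1
2. fire R0 via {0↦1, 1↦2}  →  V:4 E:5  edges: 0-q->2 1-p->0 2-p->0 2-q->0 2-p->1
3. fire R0 via {0↦2, 1↦0}  →  V:4 E:2  edges: 1-p->0 2-p->1
halt: no rule applies after step 3
NF edges: [(1, 0, 'p'), (2, 1, 'p')]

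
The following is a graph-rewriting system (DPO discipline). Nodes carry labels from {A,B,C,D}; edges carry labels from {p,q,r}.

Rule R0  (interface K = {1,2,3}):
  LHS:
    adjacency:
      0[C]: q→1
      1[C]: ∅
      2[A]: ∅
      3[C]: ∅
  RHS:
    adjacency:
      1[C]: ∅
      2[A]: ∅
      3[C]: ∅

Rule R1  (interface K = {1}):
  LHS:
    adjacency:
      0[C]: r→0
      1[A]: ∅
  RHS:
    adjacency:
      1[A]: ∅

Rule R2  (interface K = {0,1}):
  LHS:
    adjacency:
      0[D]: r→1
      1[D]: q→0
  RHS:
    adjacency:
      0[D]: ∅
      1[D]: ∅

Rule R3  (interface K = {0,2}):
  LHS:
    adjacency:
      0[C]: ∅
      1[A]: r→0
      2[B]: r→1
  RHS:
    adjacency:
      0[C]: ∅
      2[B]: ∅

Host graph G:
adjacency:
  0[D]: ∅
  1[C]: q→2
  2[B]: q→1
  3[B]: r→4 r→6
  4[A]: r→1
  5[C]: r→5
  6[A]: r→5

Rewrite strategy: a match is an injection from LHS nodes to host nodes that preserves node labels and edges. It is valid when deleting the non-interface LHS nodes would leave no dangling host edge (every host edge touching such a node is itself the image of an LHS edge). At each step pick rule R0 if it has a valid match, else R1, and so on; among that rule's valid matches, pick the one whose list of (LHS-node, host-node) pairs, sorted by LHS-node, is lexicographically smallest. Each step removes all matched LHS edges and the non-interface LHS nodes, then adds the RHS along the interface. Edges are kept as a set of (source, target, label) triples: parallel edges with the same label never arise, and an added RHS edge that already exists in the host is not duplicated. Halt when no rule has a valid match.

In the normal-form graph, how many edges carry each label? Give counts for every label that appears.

Answer: q:2 r:1

Steps:
start.  V:7 E:7  edges: 1-q->2 2-q->1 3-r->4 3-r->6 4-r->1 5-r->5 6-r->5
1. fire R3 via {0↦1, 1↦4, 2↦3}  →  V:6 E:5  edges: 1-q->2 2-q->1 3-r->6 5-r->5 6-r->5
2. fire R3 via {0↦5, 1↦6, 2↦3}  →  V:5 E:3  edges: 1-q->2 2-q->1 5-r->5
final graph: no rule applies after step 2
NF edges: [(1, 2, 'q'), (2, 1, 'q'), (5, 5, 'r')]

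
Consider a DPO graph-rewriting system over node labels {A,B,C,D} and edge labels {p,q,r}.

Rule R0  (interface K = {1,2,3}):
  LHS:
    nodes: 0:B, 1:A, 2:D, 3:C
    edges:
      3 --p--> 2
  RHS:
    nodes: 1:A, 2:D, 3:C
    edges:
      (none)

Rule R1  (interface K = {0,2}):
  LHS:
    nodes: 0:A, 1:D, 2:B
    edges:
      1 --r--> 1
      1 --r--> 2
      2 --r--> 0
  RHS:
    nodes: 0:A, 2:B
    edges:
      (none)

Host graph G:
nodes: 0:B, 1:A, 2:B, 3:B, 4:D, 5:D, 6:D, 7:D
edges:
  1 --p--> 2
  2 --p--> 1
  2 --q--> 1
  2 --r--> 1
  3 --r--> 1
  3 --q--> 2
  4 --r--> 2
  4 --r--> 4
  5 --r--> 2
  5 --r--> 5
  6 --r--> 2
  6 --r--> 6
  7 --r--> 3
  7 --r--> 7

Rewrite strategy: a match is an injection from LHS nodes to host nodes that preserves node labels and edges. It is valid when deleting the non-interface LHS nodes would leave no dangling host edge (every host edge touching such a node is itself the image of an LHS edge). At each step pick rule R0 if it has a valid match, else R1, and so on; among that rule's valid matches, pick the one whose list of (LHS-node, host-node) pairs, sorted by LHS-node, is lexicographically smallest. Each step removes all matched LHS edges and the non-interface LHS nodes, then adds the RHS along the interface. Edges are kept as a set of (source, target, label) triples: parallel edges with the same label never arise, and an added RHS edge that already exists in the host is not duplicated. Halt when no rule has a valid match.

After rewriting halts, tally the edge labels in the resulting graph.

Answer: p:2 q:2 r:4

Steps:
start.  V:8 E:14  edges: 1-p->2 2-p->1 2-q->1 2-r->1 3-r->1 3-q->2 4-r->2 4-r->4 5-r->2 5-r->5 6-r->2 6-r->6 7-r->3 7-r->7
1. fire R1 via {0↦1, 1↦4, 2↦2}  →  V:7 E:11  edges: 1-p->2 2-p->1 2-q->1 3-r->1 3-q->2 5-r->2 5-r->5 6-r->2 6-r->6 7-r->3 7-r->7
2. fire R1 via {0↦1, 1↦7, 2↦3}  →  V:6 E:8  edges: 1-p->2 2-p->1 2-q->1 3-q->2 5-r->2 5-r->5 6-r->2 6-r->6
final graph: no rule applies after step 2
NF edges: [(1, 2, 'p'), (2, 1, 'p'), (2, 1, 'q'), (3, 2, 'q'), (5, 2, 'r'), (5, 5, 'r'), (6, 2, 'r'), (6, 6, 'r')]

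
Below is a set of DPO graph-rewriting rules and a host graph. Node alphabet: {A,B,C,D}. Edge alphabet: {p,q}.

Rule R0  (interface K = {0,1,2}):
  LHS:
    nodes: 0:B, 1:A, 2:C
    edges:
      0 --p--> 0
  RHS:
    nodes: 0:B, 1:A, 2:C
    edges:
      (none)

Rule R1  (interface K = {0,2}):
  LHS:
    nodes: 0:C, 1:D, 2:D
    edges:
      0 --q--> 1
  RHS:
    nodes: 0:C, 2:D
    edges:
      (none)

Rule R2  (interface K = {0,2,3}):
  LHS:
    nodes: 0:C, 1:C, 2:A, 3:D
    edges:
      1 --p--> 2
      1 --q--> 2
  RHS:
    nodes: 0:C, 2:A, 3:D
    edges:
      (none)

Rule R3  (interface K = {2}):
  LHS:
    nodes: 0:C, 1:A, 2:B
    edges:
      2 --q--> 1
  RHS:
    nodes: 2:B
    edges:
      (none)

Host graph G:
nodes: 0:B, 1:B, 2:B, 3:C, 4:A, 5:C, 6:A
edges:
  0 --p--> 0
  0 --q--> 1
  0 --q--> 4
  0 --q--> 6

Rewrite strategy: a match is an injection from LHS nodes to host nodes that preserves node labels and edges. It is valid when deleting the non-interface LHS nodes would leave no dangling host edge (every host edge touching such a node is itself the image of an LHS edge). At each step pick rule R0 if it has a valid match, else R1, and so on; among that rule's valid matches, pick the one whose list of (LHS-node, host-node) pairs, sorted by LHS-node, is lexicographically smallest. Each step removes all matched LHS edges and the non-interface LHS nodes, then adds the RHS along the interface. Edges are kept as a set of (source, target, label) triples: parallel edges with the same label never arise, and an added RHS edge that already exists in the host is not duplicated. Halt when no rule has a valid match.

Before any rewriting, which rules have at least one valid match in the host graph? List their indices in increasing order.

Answer: [R0,R3]

Steps:
R0: 4 valid matches — {0↦0, 1↦4, 2↦3}, {0↦0, 1↦4, 2↦5}, {0↦0, 1↦6, 2↦3} (+1 more)
R1: no valid match — LHS pattern not found
R2: no valid match — LHS pattern not found
R3: 4 valid matches — {0↦3, 1↦4, 2↦0}, {0↦3, 1↦6, 2↦0}, {0↦5, 1↦4, 2↦0} (+1 more)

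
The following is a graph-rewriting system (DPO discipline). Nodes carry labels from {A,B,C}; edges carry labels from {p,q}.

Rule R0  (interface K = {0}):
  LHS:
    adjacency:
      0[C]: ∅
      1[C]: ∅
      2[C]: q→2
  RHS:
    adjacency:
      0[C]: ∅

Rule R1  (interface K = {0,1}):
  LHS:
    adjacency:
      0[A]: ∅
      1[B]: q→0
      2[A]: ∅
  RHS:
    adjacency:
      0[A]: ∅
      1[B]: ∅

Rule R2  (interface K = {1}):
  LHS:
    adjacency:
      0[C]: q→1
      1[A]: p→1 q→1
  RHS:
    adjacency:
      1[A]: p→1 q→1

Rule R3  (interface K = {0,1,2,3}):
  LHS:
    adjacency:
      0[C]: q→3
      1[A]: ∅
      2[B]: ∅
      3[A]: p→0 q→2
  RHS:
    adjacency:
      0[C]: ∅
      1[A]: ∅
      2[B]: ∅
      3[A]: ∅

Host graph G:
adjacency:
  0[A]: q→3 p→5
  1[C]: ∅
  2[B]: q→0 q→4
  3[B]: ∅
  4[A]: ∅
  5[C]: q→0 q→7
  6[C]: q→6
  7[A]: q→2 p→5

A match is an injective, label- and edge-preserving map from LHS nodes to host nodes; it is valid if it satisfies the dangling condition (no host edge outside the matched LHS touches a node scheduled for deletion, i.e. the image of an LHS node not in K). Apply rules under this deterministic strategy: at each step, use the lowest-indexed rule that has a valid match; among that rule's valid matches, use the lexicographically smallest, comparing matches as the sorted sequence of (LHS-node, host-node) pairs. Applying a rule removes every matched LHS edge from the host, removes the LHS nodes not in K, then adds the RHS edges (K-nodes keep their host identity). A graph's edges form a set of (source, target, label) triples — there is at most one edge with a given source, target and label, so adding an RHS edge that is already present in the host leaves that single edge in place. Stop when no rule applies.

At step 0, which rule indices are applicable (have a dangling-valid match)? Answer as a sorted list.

R0: 1 valid match — {0↦5, 1↦1, 2↦6}
R1: no valid match — 4 raw matches, all fail dangling condition
R2: no valid match — LHS pattern not found
R3: 4 valid matches — {0↦5, 1↦0, 2↦2, 3↦7}, {0↦5, 1↦4, 2↦2, 3↦7}, {0↦5, 1↦4, 2↦3, 3↦0} (+1 more)

Answer: [R0,R3]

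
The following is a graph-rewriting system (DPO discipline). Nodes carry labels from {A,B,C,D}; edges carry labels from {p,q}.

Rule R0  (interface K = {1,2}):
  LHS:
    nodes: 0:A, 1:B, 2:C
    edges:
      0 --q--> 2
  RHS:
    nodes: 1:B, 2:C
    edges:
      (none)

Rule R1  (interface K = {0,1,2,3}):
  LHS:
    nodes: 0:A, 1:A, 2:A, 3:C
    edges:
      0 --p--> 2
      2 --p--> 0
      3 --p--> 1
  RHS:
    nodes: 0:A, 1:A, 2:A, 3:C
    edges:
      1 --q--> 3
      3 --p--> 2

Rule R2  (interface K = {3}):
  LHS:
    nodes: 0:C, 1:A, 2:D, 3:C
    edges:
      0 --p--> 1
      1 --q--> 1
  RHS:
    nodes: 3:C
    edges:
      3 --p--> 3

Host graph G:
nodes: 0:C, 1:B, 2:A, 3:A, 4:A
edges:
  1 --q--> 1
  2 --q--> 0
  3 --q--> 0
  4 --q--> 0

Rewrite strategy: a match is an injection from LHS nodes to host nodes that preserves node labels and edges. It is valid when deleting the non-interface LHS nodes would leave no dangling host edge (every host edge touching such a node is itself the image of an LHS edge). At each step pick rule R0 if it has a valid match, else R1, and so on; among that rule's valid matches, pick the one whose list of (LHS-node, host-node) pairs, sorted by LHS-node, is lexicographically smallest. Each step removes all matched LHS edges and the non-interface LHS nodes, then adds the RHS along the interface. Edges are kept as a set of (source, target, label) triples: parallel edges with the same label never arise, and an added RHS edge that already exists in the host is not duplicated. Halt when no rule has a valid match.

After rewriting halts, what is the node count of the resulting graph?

start.  V:5 E:4  edges: 1-q->1 2-q->0 3-q->0 4-q->0
1. fire R0 via {0↦2, 1↦1, 2↦0}  →  V:4 E:3  edges: 1-q->1 3-q->0 4-q->0
2. fire R0 via {0↦3, 1↦1, 2↦0}  →  V:3 E:2  edges: 1-q->1 4-q->0
3. fire R0 via {0↦4, 1↦1, 2↦0}  →  V:2 E:1  edges: 1-q->1
normal form: no rule applies after step 3
NF nodes: {0:C, 1:B}

Answer: 2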